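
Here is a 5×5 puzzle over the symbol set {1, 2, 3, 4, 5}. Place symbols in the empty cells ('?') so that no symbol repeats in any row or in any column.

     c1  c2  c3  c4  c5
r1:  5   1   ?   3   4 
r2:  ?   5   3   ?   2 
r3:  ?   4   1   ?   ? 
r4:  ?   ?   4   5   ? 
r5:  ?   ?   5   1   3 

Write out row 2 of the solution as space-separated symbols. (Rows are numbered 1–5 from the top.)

1 5 3 4 2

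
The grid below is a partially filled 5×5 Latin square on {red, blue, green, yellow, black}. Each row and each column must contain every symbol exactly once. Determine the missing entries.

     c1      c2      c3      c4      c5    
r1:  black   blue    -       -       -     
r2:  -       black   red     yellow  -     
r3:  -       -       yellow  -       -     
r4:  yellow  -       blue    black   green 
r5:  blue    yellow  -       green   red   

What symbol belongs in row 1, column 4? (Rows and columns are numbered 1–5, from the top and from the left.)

red

Cell (r1,c3): row 1 has {blue,black}; column 3 has {red,blue,yellow} → green.
Cell (r1,c4): row 1 has {blue,green,black}; column 4 has {green,yellow,black} → red.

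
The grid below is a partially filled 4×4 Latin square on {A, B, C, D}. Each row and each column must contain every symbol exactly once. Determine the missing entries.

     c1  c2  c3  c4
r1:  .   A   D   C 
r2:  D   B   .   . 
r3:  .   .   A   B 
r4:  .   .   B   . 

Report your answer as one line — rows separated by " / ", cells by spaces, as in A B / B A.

row 1 has {A,C,D}; column 1 has {D} — only B is left for (r1,c1).
row 2 has {B,D}; column 3 has {A,B,D} — only C is left for (r2,c3).
row 2 has {B,C,D}; column 4 has {B,C} — only A is left for (r2,c4).
row 3 has {A,B}; column 1 has {B,D} — only C is left for (r3,c1).
row 3 has {A,B,C}; column 2 has {A,B} — only D is left for (r3,c2).
row 4 has {B}; column 1 has {B,C,D} — only A is left for (r4,c1).
row 4 has {A,B}; column 2 has {A,B,D} — only C is left for (r4,c2).
row 4 has {A,B,C}; column 4 has {A,B,C} — only D is left for (r4,c4).

B A D C / D B C A / C D A B / A C B D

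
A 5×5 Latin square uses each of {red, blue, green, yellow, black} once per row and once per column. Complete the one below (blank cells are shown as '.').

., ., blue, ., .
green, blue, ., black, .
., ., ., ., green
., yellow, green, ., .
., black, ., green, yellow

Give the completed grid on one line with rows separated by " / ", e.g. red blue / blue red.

red green blue yellow black / green blue yellow black red / yellow red black blue green / black yellow green red blue / blue black red green yellow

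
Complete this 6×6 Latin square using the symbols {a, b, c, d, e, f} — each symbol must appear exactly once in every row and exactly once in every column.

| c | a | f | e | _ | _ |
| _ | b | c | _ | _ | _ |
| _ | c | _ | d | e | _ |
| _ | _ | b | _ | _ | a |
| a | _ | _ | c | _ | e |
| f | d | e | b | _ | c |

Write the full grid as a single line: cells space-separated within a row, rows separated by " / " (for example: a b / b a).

c a f e d b / e b c a f d / b c a d e f / d e b f c a / a f d c b e / f d e b a c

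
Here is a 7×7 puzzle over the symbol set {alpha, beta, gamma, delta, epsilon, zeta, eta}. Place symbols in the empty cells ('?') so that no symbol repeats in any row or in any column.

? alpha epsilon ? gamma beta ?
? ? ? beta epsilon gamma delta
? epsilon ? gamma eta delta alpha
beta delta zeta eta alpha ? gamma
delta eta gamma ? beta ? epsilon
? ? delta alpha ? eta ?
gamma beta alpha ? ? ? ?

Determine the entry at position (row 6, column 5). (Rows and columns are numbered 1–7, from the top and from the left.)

Cell (r2,c2): row 2 has {beta,gamma,delta,epsilon}; column 2 has {alpha,beta,delta,epsilon,eta} → zeta.
Cell (r2,c3): row 2 has {beta,gamma,delta,epsilon,zeta}; column 3 has {alpha,gamma,delta,epsilon,zeta} → eta.
Cell (r3,c1): row 3 has {alpha,gamma,delta,epsilon,eta}; column 1 has {beta,gamma,delta} → zeta.
Cell (r3,c3): row 3 has {alpha,gamma,delta,epsilon,zeta,eta}; column 3 has {alpha,gamma,delta,epsilon,zeta,eta} → beta.
Cell (r4,c6): row 4 has {alpha,beta,gamma,delta,zeta,eta}; column 6 has {beta,gamma,delta,eta} → epsilon.
Cell (r5,c4): row 5 has {beta,gamma,delta,epsilon,eta}; column 4 has {alpha,beta,gamma,eta} → zeta.
Cell (r5,c6): row 5 has {beta,gamma,delta,epsilon,zeta,eta}; column 6 has {beta,gamma,delta,epsilon,eta} → alpha.
Cell (r6,c1): row 6 has {alpha,delta,eta}; column 1 has {beta,gamma,delta,zeta} → epsilon.
Cell (r6,c2): row 6 has {alpha,delta,epsilon,eta}; column 2 has {alpha,beta,delta,epsilon,zeta,eta} → gamma.
Cell (r6,c5): row 6 has {alpha,gamma,delta,epsilon,eta}; column 5 has {alpha,beta,gamma,epsilon,eta} → zeta.

zeta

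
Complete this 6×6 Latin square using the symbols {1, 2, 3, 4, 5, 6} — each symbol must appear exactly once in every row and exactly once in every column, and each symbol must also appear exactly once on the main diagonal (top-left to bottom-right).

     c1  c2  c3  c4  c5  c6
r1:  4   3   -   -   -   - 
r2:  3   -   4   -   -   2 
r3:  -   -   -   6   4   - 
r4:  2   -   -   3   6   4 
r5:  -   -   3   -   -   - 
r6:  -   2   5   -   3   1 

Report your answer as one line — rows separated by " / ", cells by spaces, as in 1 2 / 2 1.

4 3 6 1 2 5 / 3 6 4 5 1 2 / 5 1 2 6 4 3 / 2 5 1 3 6 4 / 1 4 3 2 5 6 / 6 2 5 4 3 1

(r3,c3): row 3 has {4,6}; column 3 has {3,4,5}; the diagonal has {1,3,4}, so it must be 2.
(r4,c3): row 4 has {2,3,4,6}; column 3 has {2,3,4,5}, so it must be 1.
(r5,c5): row 5 has {3}; column 5 has {3,4,6}; the diagonal has {1,2,3,4}, so it must be 5.
(r5,c6): row 5 has {3,5}; column 6 has {1,2,4}, so it must be 6.
(r6,c1): row 6 has {1,2,3,5}; column 1 has {2,3,4}, so it must be 6.
(r6,c4): row 6 has {1,2,3,5,6}; column 4 has {3,6}, so it must be 4.
(r1,c3): row 1 has {3,4}; column 3 has {1,2,3,4,5}, so it must be 6.
(r1,c6): row 1 has {3,4,6}; column 6 has {1,2,4,6}, so it must be 5.
(r2,c2): row 2 has {2,3,4}; column 2 has {2,3}; the diagonal has {1,2,3,4,5}, so it must be 6.
(r2,c5): row 2 has {2,3,4,6}; column 5 has {3,4,5,6}, so it must be 1.
(r3,c6): row 3 has {2,4,6}; column 6 has {1,2,4,5,6}, so it must be 3.
(r4,c2): row 4 has {1,2,3,4,6}; column 2 has {2,3,6}, so it must be 5.
(r5,c1): row 5 has {3,5,6}; column 1 has {2,3,4,6}, so it must be 1.
(r5,c2): row 5 has {1,3,5,6}; column 2 has {2,3,5,6}, so it must be 4.
(r5,c4): row 5 has {1,3,4,5,6}; column 4 has {3,4,6}, so it must be 2.
(r1,c4): row 1 has {3,4,5,6}; column 4 has {2,3,4,6}, so it must be 1.
(r1,c5): row 1 has {1,3,4,5,6}; column 5 has {1,3,4,5,6}, so it must be 2.
(r2,c4): row 2 has {1,2,3,4,6}; column 4 has {1,2,3,4,6}, so it must be 5.
(r3,c1): row 3 has {2,3,4,6}; column 1 has {1,2,3,4,6}, so it must be 5.
(r3,c2): row 3 has {2,3,4,5,6}; column 2 has {2,3,4,5,6}, so it must be 1.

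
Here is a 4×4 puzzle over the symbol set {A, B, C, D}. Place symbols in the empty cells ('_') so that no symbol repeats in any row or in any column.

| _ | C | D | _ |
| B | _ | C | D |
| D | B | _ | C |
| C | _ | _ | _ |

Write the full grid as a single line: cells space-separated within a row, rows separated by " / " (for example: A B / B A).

A C D B / B A C D / D B A C / C D B A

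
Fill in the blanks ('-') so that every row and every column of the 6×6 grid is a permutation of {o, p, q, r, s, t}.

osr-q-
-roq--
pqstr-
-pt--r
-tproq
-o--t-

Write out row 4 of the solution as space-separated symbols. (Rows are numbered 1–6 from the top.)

q p t o s r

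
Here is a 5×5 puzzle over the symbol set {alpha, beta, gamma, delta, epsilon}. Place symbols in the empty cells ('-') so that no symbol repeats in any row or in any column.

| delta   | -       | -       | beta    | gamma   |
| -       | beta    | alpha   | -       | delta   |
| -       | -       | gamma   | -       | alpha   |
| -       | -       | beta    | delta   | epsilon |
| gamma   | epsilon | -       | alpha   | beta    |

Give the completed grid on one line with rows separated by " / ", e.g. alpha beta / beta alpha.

Cell (r1,c2): row 1 has {beta,gamma,delta}; column 2 has {beta,epsilon} → alpha.
Cell (r1,c3): row 1 has {alpha,beta,gamma,delta}; column 3 has {alpha,beta,gamma} → epsilon.
Cell (r2,c1): row 2 has {alpha,beta,delta}; column 1 has {gamma,delta} → epsilon.
Cell (r2,c4): row 2 has {alpha,beta,delta,epsilon}; column 4 has {alpha,beta,delta} → gamma.
Cell (r3,c1): row 3 has {alpha,gamma}; column 1 has {gamma,delta,epsilon} → beta.
Cell (r3,c2): row 3 has {alpha,beta,gamma}; column 2 has {alpha,beta,epsilon} → delta.
Cell (r3,c4): row 3 has {alpha,beta,gamma,delta}; column 4 has {alpha,beta,gamma,delta} → epsilon.
Cell (r4,c1): row 4 has {beta,delta,epsilon}; column 1 has {beta,gamma,delta,epsilon} → alpha.
Cell (r4,c2): row 4 has {alpha,beta,delta,epsilon}; column 2 has {alpha,beta,delta,epsilon} → gamma.
Cell (r5,c3): row 5 has {alpha,beta,gamma,epsilon}; column 3 has {alpha,beta,gamma,epsilon} → delta.

delta alpha epsilon beta gamma / epsilon beta alpha gamma delta / beta delta gamma epsilon alpha / alpha gamma beta delta epsilon / gamma epsilon delta alpha beta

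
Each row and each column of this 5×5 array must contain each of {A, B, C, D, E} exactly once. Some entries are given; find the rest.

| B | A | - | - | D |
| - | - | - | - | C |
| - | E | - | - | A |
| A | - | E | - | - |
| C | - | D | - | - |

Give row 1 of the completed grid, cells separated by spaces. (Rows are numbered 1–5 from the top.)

B A C E D

(r1,c3) = C
(r1,c4) = E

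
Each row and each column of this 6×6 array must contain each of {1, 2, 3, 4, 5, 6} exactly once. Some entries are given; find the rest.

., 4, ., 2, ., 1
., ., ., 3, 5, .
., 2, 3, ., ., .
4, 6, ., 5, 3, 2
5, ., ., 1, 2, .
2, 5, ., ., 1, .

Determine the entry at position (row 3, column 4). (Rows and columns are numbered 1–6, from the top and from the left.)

(r1,c5) = 6
(r2,c2) = 1
(r3,c5) = 4
(r4,c3) = 1
(r5,c2) = 3
(r1,c1) = 3
(r1,c3) = 5
(r2,c1) = 6
(r2,c6) = 4
(r3,c1) = 1
(r3,c4) = 6

6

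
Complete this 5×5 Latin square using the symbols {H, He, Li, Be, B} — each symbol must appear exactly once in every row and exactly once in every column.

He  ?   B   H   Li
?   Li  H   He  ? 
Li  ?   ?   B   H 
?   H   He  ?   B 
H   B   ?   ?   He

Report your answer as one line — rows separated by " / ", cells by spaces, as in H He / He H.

He Be B H Li / B Li H He Be / Li He Be B H / Be H He Li B / H B Li Be He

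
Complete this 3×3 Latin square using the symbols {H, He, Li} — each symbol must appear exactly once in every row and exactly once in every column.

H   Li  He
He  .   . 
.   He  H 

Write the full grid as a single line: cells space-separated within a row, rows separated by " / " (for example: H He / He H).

H Li He / He H Li / Li He H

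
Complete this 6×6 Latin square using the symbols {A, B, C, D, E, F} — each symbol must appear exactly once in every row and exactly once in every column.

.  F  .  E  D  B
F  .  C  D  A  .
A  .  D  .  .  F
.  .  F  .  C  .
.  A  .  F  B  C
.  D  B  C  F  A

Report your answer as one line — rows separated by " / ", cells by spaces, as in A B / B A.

At row 1, column 1: row 1 has {B,D,E,F}; column 1 has {A,F}; that leaves C.
At row 1, column 3: row 1 has {B,C,D,E,F}; column 3 has {B,C,D,F}; that leaves A.
At row 2, column 6: row 2 has {A,C,D,F}; column 6 has {A,B,C,F}; that leaves E.
At row 3, column 4: row 3 has {A,D,F}; column 4 has {C,D,E,F}; that leaves B.
At row 3, column 5: row 3 has {A,B,D,F}; column 5 has {A,B,C,D,F}; that leaves E.
At row 4, column 4: row 4 has {C,F}; column 4 has {B,C,D,E,F}; that leaves A.
At row 4, column 6: row 4 has {A,C,F}; column 6 has {A,B,C,E,F}; that leaves D.
At row 5, column 3: row 5 has {A,B,C,F}; column 3 has {A,B,C,D,F}; that leaves E.
At row 6, column 1: row 6 has {A,B,C,D,F}; column 1 has {A,C,F}; that leaves E.
At row 2, column 2: row 2 has {A,C,D,E,F}; column 2 has {A,D,F}; that leaves B.
At row 3, column 2: row 3 has {A,B,D,E,F}; column 2 has {A,B,D,F}; that leaves C.
At row 4, column 1: row 4 has {A,C,D,F}; column 1 has {A,C,E,F}; that leaves B.
At row 4, column 2: row 4 has {A,B,C,D,F}; column 2 has {A,B,C,D,F}; that leaves E.
At row 5, column 1: row 5 has {A,B,C,E,F}; column 1 has {A,B,C,E,F}; that leaves D.

C F A E D B / F B C D A E / A C D B E F / B E F A C D / D A E F B C / E D B C F A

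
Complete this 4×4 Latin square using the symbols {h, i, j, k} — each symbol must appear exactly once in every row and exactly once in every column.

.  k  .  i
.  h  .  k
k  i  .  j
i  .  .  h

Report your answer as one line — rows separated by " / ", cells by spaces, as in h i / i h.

(r2,c1) = j
(r2,c3) = i
(r3,c3) = h
(r4,c2) = j
(r4,c3) = k
(r1,c1) = h
(r1,c3) = j

h k j i / j h i k / k i h j / i j k h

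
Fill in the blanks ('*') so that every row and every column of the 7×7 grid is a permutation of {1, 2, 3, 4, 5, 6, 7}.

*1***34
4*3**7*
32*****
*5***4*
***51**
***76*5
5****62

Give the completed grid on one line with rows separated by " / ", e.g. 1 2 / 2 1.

7 1 5 6 2 3 4 / 4 6 3 2 5 7 1 / 3 2 6 1 4 5 7 / 1 5 2 3 7 4 6 / 6 4 7 5 1 2 3 / 2 3 4 7 6 1 5 / 5 7 1 4 3 6 2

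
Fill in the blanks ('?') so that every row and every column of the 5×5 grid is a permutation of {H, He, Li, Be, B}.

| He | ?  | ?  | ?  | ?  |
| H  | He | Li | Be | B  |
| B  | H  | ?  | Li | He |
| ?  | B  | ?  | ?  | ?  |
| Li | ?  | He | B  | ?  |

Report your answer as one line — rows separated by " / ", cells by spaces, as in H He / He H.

He Li B H Be / H He Li Be B / B H Be Li He / Be B H He Li / Li Be He B H

(r1,c4) = H
(r3,c3) = Be
(r4,c1) = Be
(r4,c3) = H
(r4,c4) = He
(r4,c5) = Li
(r5,c2) = Be
(r5,c5) = H
(r1,c2) = Li
(r1,c3) = B
(r1,c5) = Be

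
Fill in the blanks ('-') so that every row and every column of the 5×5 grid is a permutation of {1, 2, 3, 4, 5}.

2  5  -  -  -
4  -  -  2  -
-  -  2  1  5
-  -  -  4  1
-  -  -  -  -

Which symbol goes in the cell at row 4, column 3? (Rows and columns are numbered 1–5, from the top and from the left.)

(r1,c4) = 3
(r1,c5) = 4
(r2,c5) = 3
(r3,c1) = 3
(r3,c2) = 4
(r4,c1) = 5
(r4,c3) = 3

3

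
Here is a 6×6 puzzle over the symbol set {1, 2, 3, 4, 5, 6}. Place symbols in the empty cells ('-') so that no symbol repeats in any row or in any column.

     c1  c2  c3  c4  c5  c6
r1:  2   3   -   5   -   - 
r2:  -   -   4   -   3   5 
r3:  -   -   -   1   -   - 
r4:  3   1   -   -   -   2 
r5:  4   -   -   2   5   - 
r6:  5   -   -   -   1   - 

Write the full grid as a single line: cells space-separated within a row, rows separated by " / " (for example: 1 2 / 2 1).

2 3 6 5 4 1 / 1 2 4 6 3 5 / 6 5 3 1 2 4 / 3 1 5 4 6 2 / 4 6 1 2 5 3 / 5 4 2 3 1 6

(r2,c4): row 2 has {3,4,5}; column 4 has {1,2,5}, so it must be 6.
(r3,c1): row 3 has {1}; column 1 has {2,3,4,5}, so it must be 6.
(r4,c4): row 4 has {1,2,3}; column 4 has {1,2,5,6}, so it must be 4.
(r4,c5): row 4 has {1,2,3,4}; column 5 has {1,3,5}, so it must be 6.
(r5,c2): row 5 has {2,4,5}; column 2 has {1,3}, so it must be 6.
(r6,c4): row 6 has {1,5}; column 4 has {1,2,4,5,6}, so it must be 3.
(r1,c5): row 1 has {2,3,5}; column 5 has {1,3,5,6}, so it must be 4.
(r2,c1): row 2 has {3,4,5,6}; column 1 has {2,3,4,5,6}, so it must be 1.
(r2,c2): row 2 has {1,3,4,5,6}; column 2 has {1,3,6}, so it must be 2.
(r3,c5): row 3 has {1,6}; column 5 has {1,3,4,5,6}, so it must be 2.
(r4,c3): row 4 has {1,2,3,4,6}; column 3 has {4}, so it must be 5.
(r6,c2): row 6 has {1,3,5}; column 2 has {1,2,3,6}, so it must be 4.
(r6,c6): row 6 has {1,3,4,5}; column 6 has {2,5}, so it must be 6.
(r1,c6): row 1 has {2,3,4,5}; column 6 has {2,5,6}, so it must be 1.
(r3,c2): row 3 has {1,2,6}; column 2 has {1,2,3,4,6}, so it must be 5.
(r3,c3): row 3 has {1,2,5,6}; column 3 has {4,5}, so it must be 3.
(r3,c6): row 3 has {1,2,3,5,6}; column 6 has {1,2,5,6}, so it must be 4.
(r5,c3): row 5 has {2,4,5,6}; column 3 has {3,4,5}, so it must be 1.
(r5,c6): row 5 has {1,2,4,5,6}; column 6 has {1,2,4,5,6}, so it must be 3.
(r6,c3): row 6 has {1,3,4,5,6}; column 3 has {1,3,4,5}, so it must be 2.
(r1,c3): row 1 has {1,2,3,4,5}; column 3 has {1,2,3,4,5}, so it must be 6.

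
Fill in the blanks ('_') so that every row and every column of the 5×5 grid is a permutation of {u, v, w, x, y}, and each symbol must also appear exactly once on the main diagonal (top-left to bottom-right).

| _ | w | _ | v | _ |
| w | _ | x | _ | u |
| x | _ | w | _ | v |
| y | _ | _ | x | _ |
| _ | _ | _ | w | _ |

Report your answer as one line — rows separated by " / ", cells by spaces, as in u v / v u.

u w y v x / w v x y u / x y w u v / y u v x w / v x u w y

At row 1, column 1: row 1 has {v,w}; column 1 has {w,x,y}; the diagonal has {w,x}; that leaves u.
At row 1, column 3: row 1 has {u,v,w}; column 3 has {w,x}; that leaves y.
At row 1, column 5: row 1 has {u,v,w,y}; column 5 has {u,v}; that leaves x.
At row 2, column 4: row 2 has {u,w,x}; column 4 has {v,w,x}; that leaves y.
At row 3, column 4: row 3 has {v,w,x}; column 4 has {v,w,x,y}; that leaves u.
At row 4, column 5: row 4 has {x,y}; column 5 has {u,v,x}; that leaves w.
At row 5, column 1: row 5 has {w}; column 1 has {u,w,x,y}; that leaves v.
At row 5, column 3: row 5 has {v,w}; column 3 has {w,x,y}; that leaves u.
At row 5, column 5: row 5 has {u,v,w}; column 5 has {u,v,w,x}; the diagonal has {u,w,x}; that leaves y.
At row 2, column 2: row 2 has {u,w,x,y}; column 2 has {w}; the diagonal has {u,w,x,y}; that leaves v.
At row 3, column 2: row 3 has {u,v,w,x}; column 2 has {v,w}; that leaves y.
At row 4, column 2: row 4 has {w,x,y}; column 2 has {v,w,y}; that leaves u.
At row 4, column 3: row 4 has {u,w,x,y}; column 3 has {u,w,x,y}; that leaves v.
At row 5, column 2: row 5 has {u,v,w,y}; column 2 has {u,v,w,y}; that leaves x.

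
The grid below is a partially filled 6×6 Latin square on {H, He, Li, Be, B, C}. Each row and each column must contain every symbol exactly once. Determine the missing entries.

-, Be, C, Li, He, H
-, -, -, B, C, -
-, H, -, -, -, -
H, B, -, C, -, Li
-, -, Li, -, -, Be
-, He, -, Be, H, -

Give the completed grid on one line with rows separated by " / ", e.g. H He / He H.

(r1,c1) = B
(r2,c2) = Li
(r2,c6) = He
(r3,c4) = He
(r4,c5) = Be
(r5,c2) = C
(r5,c4) = H
(r5,c5) = B
(r6,c3) = B
(r6,c6) = C
(r2,c1) = Be
(r2,c3) = H
(r3,c3) = Be
(r3,c5) = Li
(r3,c6) = B
(r4,c3) = He
(r5,c1) = He
(r6,c1) = Li
(r3,c1) = C

B Be C Li He H / Be Li H B C He / C H Be He Li B / H B He C Be Li / He C Li H B Be / Li He B Be H C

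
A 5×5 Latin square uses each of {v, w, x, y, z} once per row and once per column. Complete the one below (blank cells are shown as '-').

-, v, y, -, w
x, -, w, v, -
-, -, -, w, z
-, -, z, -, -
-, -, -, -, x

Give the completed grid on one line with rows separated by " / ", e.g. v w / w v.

z v y x w / x z w v y / v y x w z / w x z y v / y w v z x

Cell (r1,c1): row 1 has {v,w,y}; column 1 has {x} → z.
Cell (r1,c4): row 1 has {v,w,y,z}; column 4 has {v,w} → x.
Cell (r2,c5): row 2 has {v,w,x}; column 5 has {w,x,z} → y.
Cell (r4,c4): row 4 has {z}; column 4 has {v,w,x} → y.
Cell (r4,c5): row 4 has {y,z}; column 5 has {w,x,y,z} → v.
Cell (r5,c3): row 5 has {x}; column 3 has {w,y,z} → v.
Cell (r5,c4): row 5 has {v,x}; column 4 has {v,w,x,y} → z.
Cell (r2,c2): row 2 has {v,w,x,y}; column 2 has {v} → z.
Cell (r3,c3): row 3 has {w,z}; column 3 has {v,w,y,z} → x.
Cell (r4,c1): row 4 has {v,y,z}; column 1 has {x,z} → w.
Cell (r4,c2): row 4 has {v,w,y,z}; column 2 has {v,z} → x.
Cell (r5,c1): row 5 has {v,x,z}; column 1 has {w,x,z} → y.
Cell (r5,c2): row 5 has {v,x,y,z}; column 2 has {v,x,z} → w.
Cell (r3,c1): row 3 has {w,x,z}; column 1 has {w,x,y,z} → v.
Cell (r3,c2): row 3 has {v,w,x,z}; column 2 has {v,w,x,z} → y.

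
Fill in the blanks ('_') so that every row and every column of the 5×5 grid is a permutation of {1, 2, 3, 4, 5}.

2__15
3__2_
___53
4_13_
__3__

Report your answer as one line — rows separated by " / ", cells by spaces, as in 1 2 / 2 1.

At row 1, column 3: row 1 has {1,2,5}; column 3 has {1,3}; that leaves 4.
At row 2, column 3: row 2 has {2,3}; column 3 has {1,3,4}; that leaves 5.
At row 3, column 1: row 3 has {3,5}; column 1 has {2,3,4}; that leaves 1.
At row 3, column 3: row 3 has {1,3,5}; column 3 has {1,3,4,5}; that leaves 2.
At row 4, column 5: row 4 has {1,3,4}; column 5 has {3,5}; that leaves 2.
At row 5, column 1: row 5 has {3}; column 1 has {1,2,3,4}; that leaves 5.
At row 5, column 4: row 5 has {3,5}; column 4 has {1,2,3,5}; that leaves 4.
At row 5, column 5: row 5 has {3,4,5}; column 5 has {2,3,5}; that leaves 1.
At row 1, column 2: row 1 has {1,2,4,5}; column 2 is empty so far; that leaves 3.
At row 2, column 5: row 2 has {2,3,5}; column 5 has {1,2,3,5}; that leaves 4.
At row 3, column 2: row 3 has {1,2,3,5}; column 2 has {3}; that leaves 4.
At row 4, column 2: row 4 has {1,2,3,4}; column 2 has {3,4}; that leaves 5.
At row 5, column 2: row 5 has {1,3,4,5}; column 2 has {3,4,5}; that leaves 2.
At row 2, column 2: row 2 has {2,3,4,5}; column 2 has {2,3,4,5}; that leaves 1.

2 3 4 1 5 / 3 1 5 2 4 / 1 4 2 5 3 / 4 5 1 3 2 / 5 2 3 4 1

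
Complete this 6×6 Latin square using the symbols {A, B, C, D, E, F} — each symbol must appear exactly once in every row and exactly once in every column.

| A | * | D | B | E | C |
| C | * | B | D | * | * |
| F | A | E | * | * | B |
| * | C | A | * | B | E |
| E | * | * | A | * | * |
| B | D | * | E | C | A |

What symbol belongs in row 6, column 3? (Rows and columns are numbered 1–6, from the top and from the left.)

F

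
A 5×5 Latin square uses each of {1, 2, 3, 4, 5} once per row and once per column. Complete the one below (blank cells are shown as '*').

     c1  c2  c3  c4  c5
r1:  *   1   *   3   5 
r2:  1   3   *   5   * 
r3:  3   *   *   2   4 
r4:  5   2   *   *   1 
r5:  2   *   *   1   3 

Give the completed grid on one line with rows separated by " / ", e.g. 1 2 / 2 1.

4 1 2 3 5 / 1 3 4 5 2 / 3 5 1 2 4 / 5 2 3 4 1 / 2 4 5 1 3

Cell (r1,c1): row 1 has {1,3,5}; column 1 has {1,2,3,5} → 4.
Cell (r1,c3): row 1 has {1,3,4,5}; column 3 is empty so far → 2.
Cell (r2,c3): row 2 has {1,3,5}; column 3 has {2} → 4.
Cell (r2,c5): row 2 has {1,3,4,5}; column 5 has {1,3,4,5} → 2.
Cell (r3,c2): row 3 has {2,3,4}; column 2 has {1,2,3} → 5.
Cell (r3,c3): row 3 has {2,3,4,5}; column 3 has {2,4} → 1.
Cell (r4,c3): row 4 has {1,2,5}; column 3 has {1,2,4} → 3.
Cell (r4,c4): row 4 has {1,2,3,5}; column 4 has {1,2,3,5} → 4.
Cell (r5,c2): row 5 has {1,2,3}; column 2 has {1,2,3,5} → 4.
Cell (r5,c3): row 5 has {1,2,3,4}; column 3 has {1,2,3,4} → 5.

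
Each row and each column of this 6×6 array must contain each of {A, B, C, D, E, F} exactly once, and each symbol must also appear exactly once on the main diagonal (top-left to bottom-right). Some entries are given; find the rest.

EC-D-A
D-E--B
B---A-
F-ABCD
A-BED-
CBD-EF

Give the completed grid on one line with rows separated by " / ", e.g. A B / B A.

E C F D B A / D A E C F B / B D C F A E / F E A B C D / A F B E D C / C B D A E F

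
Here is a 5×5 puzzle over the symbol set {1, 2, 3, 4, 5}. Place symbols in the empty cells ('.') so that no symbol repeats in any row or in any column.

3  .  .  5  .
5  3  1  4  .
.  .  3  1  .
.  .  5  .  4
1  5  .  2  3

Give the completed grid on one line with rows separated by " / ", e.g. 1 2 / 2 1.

3 4 2 5 1 / 5 3 1 4 2 / 4 2 3 1 5 / 2 1 5 3 4 / 1 5 4 2 3

(r2,c5) = 2
(r3,c5) = 5
(r4,c1) = 2
(r4,c2) = 1
(r4,c4) = 3
(r5,c3) = 4
(r1,c3) = 2
(r1,c5) = 1
(r3,c1) = 4
(r3,c2) = 2
(r1,c2) = 4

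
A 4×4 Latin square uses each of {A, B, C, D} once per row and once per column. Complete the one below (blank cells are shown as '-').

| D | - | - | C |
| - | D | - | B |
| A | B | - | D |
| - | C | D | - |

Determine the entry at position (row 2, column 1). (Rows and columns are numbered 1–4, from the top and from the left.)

At row 1, column 2: row 1 has {C,D}; column 2 has {B,C,D}; that leaves A.
At row 1, column 3: row 1 has {A,C,D}; column 3 has {D}; that leaves B.
At row 2, column 1: row 2 has {B,D}; column 1 has {A,D}; that leaves C.

C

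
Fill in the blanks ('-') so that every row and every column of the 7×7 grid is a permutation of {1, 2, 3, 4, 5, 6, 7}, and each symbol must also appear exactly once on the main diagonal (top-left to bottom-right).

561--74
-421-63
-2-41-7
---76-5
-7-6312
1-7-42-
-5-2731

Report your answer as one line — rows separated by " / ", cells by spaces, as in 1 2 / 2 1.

(r1,c4) = 3
(r1,c5) = 2
(r2,c1) = 7
(r2,c5) = 5
(r3,c3) = 6
(r3,c6) = 5
(r4,c6) = 4
(r5,c1) = 4
(r5,c3) = 5
(r6,c2) = 3
(r6,c4) = 5
(r6,c7) = 6
(r7,c1) = 6
(r7,c3) = 4
(r3,c1) = 3
(r4,c1) = 2
(r4,c2) = 1
(r4,c3) = 3

5 6 1 3 2 7 4 / 7 4 2 1 5 6 3 / 3 2 6 4 1 5 7 / 2 1 3 7 6 4 5 / 4 7 5 6 3 1 2 / 1 3 7 5 4 2 6 / 6 5 4 2 7 3 1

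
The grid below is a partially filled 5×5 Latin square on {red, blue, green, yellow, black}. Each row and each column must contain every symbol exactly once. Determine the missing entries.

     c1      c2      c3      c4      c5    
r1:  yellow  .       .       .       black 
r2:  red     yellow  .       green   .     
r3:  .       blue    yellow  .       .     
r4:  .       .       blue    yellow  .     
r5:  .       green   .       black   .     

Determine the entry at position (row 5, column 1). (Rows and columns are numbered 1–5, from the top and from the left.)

blue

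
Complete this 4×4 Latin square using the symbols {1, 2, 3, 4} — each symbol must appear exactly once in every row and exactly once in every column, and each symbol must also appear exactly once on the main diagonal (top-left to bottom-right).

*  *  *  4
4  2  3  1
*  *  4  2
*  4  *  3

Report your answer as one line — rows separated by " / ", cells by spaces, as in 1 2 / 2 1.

row 1 has {4}; column 1 has {4}; the diagonal has {2,3,4} — only 1 is left for (r1,c1).
row 1 has {1,4}; column 2 has {2,4} — only 3 is left for (r1,c2).
row 1 has {1,3,4}; column 3 has {3,4} — only 2 is left for (r1,c3).
row 3 has {2,4}; column 1 has {1,4} — only 3 is left for (r3,c1).
row 3 has {2,3,4}; column 2 has {2,3,4} — only 1 is left for (r3,c2).
row 4 has {3,4}; column 1 has {1,3,4} — only 2 is left for (r4,c1).
row 4 has {2,3,4}; column 3 has {2,3,4} — only 1 is left for (r4,c3).

1 3 2 4 / 4 2 3 1 / 3 1 4 2 / 2 4 1 3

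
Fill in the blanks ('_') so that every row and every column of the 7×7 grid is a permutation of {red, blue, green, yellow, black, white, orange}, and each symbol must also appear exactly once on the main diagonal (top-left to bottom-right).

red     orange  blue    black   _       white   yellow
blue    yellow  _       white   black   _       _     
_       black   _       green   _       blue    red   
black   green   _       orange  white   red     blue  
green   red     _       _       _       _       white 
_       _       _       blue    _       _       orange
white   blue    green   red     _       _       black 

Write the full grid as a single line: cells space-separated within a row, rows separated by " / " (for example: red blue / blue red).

red orange blue black green white yellow / blue yellow red white black orange green / orange black white green yellow blue red / black green yellow orange white red blue / green red orange yellow blue black white / yellow white black blue red green orange / white blue green red orange yellow black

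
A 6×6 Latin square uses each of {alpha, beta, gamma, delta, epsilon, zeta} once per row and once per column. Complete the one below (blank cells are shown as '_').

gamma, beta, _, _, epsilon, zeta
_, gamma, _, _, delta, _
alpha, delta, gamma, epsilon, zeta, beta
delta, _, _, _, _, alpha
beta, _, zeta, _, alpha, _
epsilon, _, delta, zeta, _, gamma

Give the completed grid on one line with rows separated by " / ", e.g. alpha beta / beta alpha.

gamma beta alpha delta epsilon zeta / zeta gamma beta alpha delta epsilon / alpha delta gamma epsilon zeta beta / delta zeta epsilon beta gamma alpha / beta epsilon zeta gamma alpha delta / epsilon alpha delta zeta beta gamma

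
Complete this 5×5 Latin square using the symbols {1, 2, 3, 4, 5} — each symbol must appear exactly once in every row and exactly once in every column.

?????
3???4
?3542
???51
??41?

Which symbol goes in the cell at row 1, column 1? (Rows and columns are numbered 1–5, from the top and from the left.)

4

(r2,c4): row 2 has {3,4}; column 4 has {1,4,5}, so it must be 2.
(r3,c1): row 3 has {2,3,4,5}; column 1 has {3}, so it must be 1.
(r1,c4): row 1 is empty so far; column 4 has {1,2,4,5}, so it must be 3.
(r1,c5): row 1 has {3}; column 5 has {1,2,4}, so it must be 5.
(r2,c3): row 2 has {2,3,4}; column 3 has {4,5}, so it must be 1.
(r5,c5): row 5 has {1,4}; column 5 has {1,2,4,5}, so it must be 3.
(r1,c3): row 1 has {3,5}; column 3 has {1,4,5}, so it must be 2.
(r2,c2): row 2 has {1,2,3,4}; column 2 has {3}, so it must be 5.
(r4,c3): row 4 has {1,5}; column 3 has {1,2,4,5}, so it must be 3.
(r5,c2): row 5 has {1,3,4}; column 2 has {3,5}, so it must be 2.
(r1,c1): row 1 has {2,3,5}; column 1 has {1,3}, so it must be 4.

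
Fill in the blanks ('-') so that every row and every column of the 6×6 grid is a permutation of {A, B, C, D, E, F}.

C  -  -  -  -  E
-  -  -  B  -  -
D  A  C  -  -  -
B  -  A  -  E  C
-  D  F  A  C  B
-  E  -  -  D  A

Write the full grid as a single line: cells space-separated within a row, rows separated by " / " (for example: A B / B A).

(r3,c6) = F
(r4,c2) = F
(r4,c4) = D
(r5,c1) = E
(r6,c1) = F
(r6,c3) = B
(r6,c4) = C
(r1,c2) = B
(r1,c3) = D
(r1,c4) = F
(r1,c5) = A
(r2,c1) = A
(r2,c2) = C
(r2,c3) = E
(r2,c5) = F
(r2,c6) = D
(r3,c4) = E
(r3,c5) = B

C B D F A E / A C E B F D / D A C E B F / B F A D E C / E D F A C B / F E B C D A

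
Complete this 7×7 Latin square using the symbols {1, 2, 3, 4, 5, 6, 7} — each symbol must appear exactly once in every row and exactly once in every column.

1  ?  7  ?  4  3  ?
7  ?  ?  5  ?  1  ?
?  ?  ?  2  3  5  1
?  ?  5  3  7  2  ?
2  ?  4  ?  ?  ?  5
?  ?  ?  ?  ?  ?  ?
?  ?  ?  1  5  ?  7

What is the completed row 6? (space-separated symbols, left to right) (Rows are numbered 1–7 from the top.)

5 2 1 4 6 7 3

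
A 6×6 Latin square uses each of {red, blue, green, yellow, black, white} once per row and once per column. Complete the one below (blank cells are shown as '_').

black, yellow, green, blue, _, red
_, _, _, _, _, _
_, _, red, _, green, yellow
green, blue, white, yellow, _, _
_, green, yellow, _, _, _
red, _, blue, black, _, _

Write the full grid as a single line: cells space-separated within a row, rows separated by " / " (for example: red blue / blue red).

Cell (r1,c5): row 1 has {red,blue,green,yellow,black}; column 5 has {green} → white.
Cell (r2,c3): row 2 is empty so far; column 3 has {red,blue,green,yellow,white} → black.
Cell (r3,c4): row 3 has {red,green,yellow}; column 4 has {blue,yellow,black} → white.
Cell (r4,c6): row 4 has {blue,green,yellow,white}; column 6 has {red,yellow} → black.
Cell (r5,c4): row 5 has {green,yellow}; column 4 has {blue,yellow,black,white} → red.
Cell (r6,c2): row 6 has {red,blue,black}; column 2 has {blue,green,yellow} → white.
Cell (r6,c5): row 6 has {red,blue,black,white}; column 5 has {green,white} → yellow.
Cell (r6,c6): row 6 has {red,blue,yellow,black,white}; column 6 has {red,yellow,black} → green.
Cell (r2,c2): row 2 has {black}; column 2 has {blue,green,yellow,white} → red.
Cell (r2,c4): row 2 has {red,black}; column 4 has {red,blue,yellow,black,white} → green.
Cell (r2,c5): row 2 has {red,green,black}; column 5 has {green,yellow,white} → blue.
Cell (r2,c6): row 2 has {red,blue,green,black}; column 6 has {red,green,yellow,black} → white.
Cell (r3,c1): row 3 has {red,green,yellow,white}; column 1 has {red,green,black} → blue.
Cell (r3,c2): row 3 has {red,blue,green,yellow,white}; column 2 has {red,blue,green,yellow,white} → black.
Cell (r4,c5): row 4 has {blue,green,yellow,black,white}; column 5 has {blue,green,yellow,white} → red.
Cell (r5,c1): row 5 has {red,green,yellow}; column 1 has {red,blue,green,black} → white.
Cell (r5,c5): row 5 has {red,green,yellow,white}; column 5 has {red,blue,green,yellow,white} → black.
Cell (r5,c6): row 5 has {red,green,yellow,black,white}; column 6 has {red,green,yellow,black,white} → blue.
Cell (r2,c1): row 2 has {red,blue,green,black,white}; column 1 has {red,blue,green,black,white} → yellow.

black yellow green blue white red / yellow red black green blue white / blue black red white green yellow / green blue white yellow red black / white green yellow red black blue / red white blue black yellow green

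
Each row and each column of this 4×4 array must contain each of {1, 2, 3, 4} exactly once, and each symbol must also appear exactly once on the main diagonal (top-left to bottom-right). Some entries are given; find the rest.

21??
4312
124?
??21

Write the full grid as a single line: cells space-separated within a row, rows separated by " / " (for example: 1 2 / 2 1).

2 1 3 4 / 4 3 1 2 / 1 2 4 3 / 3 4 2 1

row 1 has {1,2}; column 3 has {1,2,4} — only 3 is left for (r1,c3).
row 1 has {1,2,3}; column 4 has {1,2} — only 4 is left for (r1,c4).
row 3 has {1,2,4}; column 4 has {1,2,4} — only 3 is left for (r3,c4).
row 4 has {1,2}; column 1 has {1,2,4} — only 3 is left for (r4,c1).
row 4 has {1,2,3}; column 2 has {1,2,3} — only 4 is left for (r4,c2).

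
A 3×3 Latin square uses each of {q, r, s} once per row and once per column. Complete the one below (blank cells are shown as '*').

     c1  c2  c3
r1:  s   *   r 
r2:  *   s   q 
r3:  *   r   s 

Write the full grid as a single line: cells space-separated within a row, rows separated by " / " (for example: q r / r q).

s q r / r s q / q r s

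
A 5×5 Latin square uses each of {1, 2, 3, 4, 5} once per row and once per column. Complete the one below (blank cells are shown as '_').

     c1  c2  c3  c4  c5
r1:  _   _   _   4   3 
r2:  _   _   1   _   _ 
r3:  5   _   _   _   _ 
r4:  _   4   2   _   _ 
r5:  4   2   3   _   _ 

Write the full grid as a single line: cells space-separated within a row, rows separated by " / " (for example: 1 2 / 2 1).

row 1 has {3,4}; column 3 has {1,2,3} — only 5 is left for (r1,c3).
row 3 has {5}; column 3 has {1,2,3,5} — only 4 is left for (r3,c3).
row 1 has {3,4,5}; column 2 has {2,4} — only 1 is left for (r1,c2).
row 3 has {4,5}; column 2 has {1,2,4} — only 3 is left for (r3,c2).
row 1 has {1,3,4,5}; column 1 has {4,5} — only 2 is left for (r1,c1).
row 2 has {1}; column 1 has {2,4,5} — only 3 is left for (r2,c1).
row 2 has {1,3}; column 2 has {1,2,3,4} — only 5 is left for (r2,c2).
row 2 has {1,3,5}; column 4 has {4} — only 2 is left for (r2,c4).
row 2 has {1,2,3,5}; column 5 has {3} — only 4 is left for (r2,c5).
row 3 has {3,4,5}; column 4 has {2,4} — only 1 is left for (r3,c4).
row 3 has {1,3,4,5}; column 5 has {3,4} — only 2 is left for (r3,c5).
row 4 has {2,4}; column 1 has {2,3,4,5} — only 1 is left for (r4,c1).
row 4 has {1,2,4}; column 5 has {2,3,4} — only 5 is left for (r4,c5).
row 5 has {2,3,4}; column 4 has {1,2,4} — only 5 is left for (r5,c4).
row 5 has {2,3,4,5}; column 5 has {2,3,4,5} — only 1 is left for (r5,c5).
row 4 has {1,2,4,5}; column 4 has {1,2,4,5} — only 3 is left for (r4,c4).

2 1 5 4 3 / 3 5 1 2 4 / 5 3 4 1 2 / 1 4 2 3 5 / 4 2 3 5 1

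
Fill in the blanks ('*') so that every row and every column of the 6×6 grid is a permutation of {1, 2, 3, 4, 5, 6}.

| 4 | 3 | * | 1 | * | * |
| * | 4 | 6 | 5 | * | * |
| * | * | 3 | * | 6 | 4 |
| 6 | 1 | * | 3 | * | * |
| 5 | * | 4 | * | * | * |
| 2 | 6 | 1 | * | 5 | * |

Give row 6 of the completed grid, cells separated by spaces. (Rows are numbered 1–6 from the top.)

2 6 1 4 5 3

row 1 has {1,3,4}; column 5 has {5,6} — only 2 is left for (r1,c5).
row 3 has {3,4,6}; column 1 has {2,4,5,6} — only 1 is left for (r3,c1).
row 3 has {1,3,4,6}; column 4 has {1,3,5} — only 2 is left for (r3,c4).
row 4 has {1,3,6}; column 5 has {2,5,6} — only 4 is left for (r4,c5).
row 5 has {4,5}; column 2 has {1,3,4,6} — only 2 is left for (r5,c2).
row 5 has {2,4,5}; column 4 has {1,2,3,5} — only 6 is left for (r5,c4).
row 6 has {1,2,5,6}; column 4 has {1,2,3,5,6} — only 4 is left for (r6,c4).
row 6 has {1,2,4,5,6}; column 6 has {4} — only 3 is left for (r6,c6).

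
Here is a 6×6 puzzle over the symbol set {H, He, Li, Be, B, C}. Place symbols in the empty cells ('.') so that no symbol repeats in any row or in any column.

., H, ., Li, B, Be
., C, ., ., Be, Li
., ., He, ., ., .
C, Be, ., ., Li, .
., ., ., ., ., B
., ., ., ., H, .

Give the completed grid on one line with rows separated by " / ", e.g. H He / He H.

(r1,c1) = He
(r1,c3) = C
(r3,c5) = C
(r3,c6) = H
(r4,c6) = He
(r5,c5) = He
(r6,c6) = C
(r5,c2) = Li
(r3,c2) = B
(r3,c4) = Be
(r6,c2) = He
(r6,c4) = B
(r3,c1) = Li
(r4,c4) = H
(r5,c4) = C
(r6,c1) = Be
(r6,c3) = Li
(r2,c4) = He
(r4,c3) = B
(r5,c1) = H
(r5,c3) = Be
(r2,c1) = B
(r2,c3) = H

He H C Li B Be / B C H He Be Li / Li B He Be C H / C Be B H Li He / H Li Be C He B / Be He Li B H C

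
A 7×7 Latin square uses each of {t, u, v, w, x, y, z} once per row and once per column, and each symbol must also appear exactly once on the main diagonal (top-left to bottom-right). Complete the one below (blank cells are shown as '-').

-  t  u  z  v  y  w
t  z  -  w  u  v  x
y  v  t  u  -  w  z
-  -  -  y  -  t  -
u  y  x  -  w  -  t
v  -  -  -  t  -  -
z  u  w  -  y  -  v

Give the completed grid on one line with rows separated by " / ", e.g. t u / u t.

x t u z v y w / t z y w u v x / y v t u x w z / w x v y z t u / u y x v w z t / v w z x t u y / z u w t y x v

(r1,c1): row 1 has {t,u,v,w,y,z}; column 1 has {t,u,v,y,z}; the diagonal has {t,v,w,y,z}, so it must be x.
(r2,c3): row 2 has {t,u,v,w,x,z}; column 3 has {t,u,w,x}, so it must be y.
(r3,c5): row 3 has {t,u,v,w,y,z}; column 5 has {t,u,v,w,y}, so it must be x.
(r4,c1): row 4 has {t,y}; column 1 has {t,u,v,x,y,z}, so it must be w.
(r4,c2): row 4 has {t,w,y}; column 2 has {t,u,v,y,z}, so it must be x.
(r4,c5): row 4 has {t,w,x,y}; column 5 has {t,u,v,w,x,y}, so it must be z.
(r4,c7): row 4 has {t,w,x,y,z}; column 7 has {t,v,w,x,z}, so it must be u.
(r5,c4): row 5 has {t,u,w,x,y}; column 4 has {u,w,y,z}, so it must be v.
(r5,c6): row 5 has {t,u,v,w,x,y}; column 6 has {t,v,w,y}, so it must be z.
(r6,c2): row 6 has {t,v}; column 2 has {t,u,v,x,y,z}, so it must be w.
(r6,c3): row 6 has {t,v,w}; column 3 has {t,u,w,x,y}, so it must be z.
(r6,c4): row 6 has {t,v,w,z}; column 4 has {u,v,w,y,z}, so it must be x.
(r6,c6): row 6 has {t,v,w,x,z}; column 6 has {t,v,w,y,z}; the diagonal has {t,v,w,x,y,z}, so it must be u.
(r6,c7): row 6 has {t,u,v,w,x,z}; column 7 has {t,u,v,w,x,z}, so it must be y.
(r7,c4): row 7 has {u,v,w,y,z}; column 4 has {u,v,w,x,y,z}, so it must be t.
(r7,c6): row 7 has {t,u,v,w,y,z}; column 6 has {t,u,v,w,y,z}, so it must be x.
(r4,c3): row 4 has {t,u,w,x,y,z}; column 3 has {t,u,w,x,y,z}, so it must be v.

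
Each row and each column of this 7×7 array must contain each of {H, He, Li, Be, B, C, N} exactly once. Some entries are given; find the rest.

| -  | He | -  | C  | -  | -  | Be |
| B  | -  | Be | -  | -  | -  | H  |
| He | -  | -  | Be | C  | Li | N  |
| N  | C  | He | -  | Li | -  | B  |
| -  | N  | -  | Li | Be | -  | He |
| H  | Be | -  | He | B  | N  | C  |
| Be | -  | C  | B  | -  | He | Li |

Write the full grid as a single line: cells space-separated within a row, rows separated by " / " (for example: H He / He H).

Li He N C H B Be / B Li Be N He C H / He B H Be C Li N / N C He H Li Be B / C N B Li Be H He / H Be Li He B N C / Be H C B N He Li

row 1 has {He,Be,C}; column 1 has {H,He,Be,B,N} — only Li is left for (r1,c1).
row 2 has {H,Be,B}; column 2 has {He,Be,C,N} — only Li is left for (r2,c2).
row 2 has {H,Li,Be,B}; column 4 has {He,Li,Be,B,C} — only N is left for (r2,c4).
row 2 has {H,Li,Be,B,N}; column 5 has {Li,Be,B,C} — only He is left for (r2,c5).
row 2 has {H,He,Li,Be,B,N}; column 6 has {He,Li,N} — only C is left for (r2,c6).
row 4 has {He,Li,B,C,N}; column 4 has {He,Li,Be,B,C,N} — only H is left for (r4,c4).
row 4 has {H,He,Li,B,C,N}; column 6 has {He,Li,C,N} — only Be is left for (r4,c6).
row 5 has {He,Li,Be,N}; column 1 has {H,He,Li,Be,B,N} — only C is left for (r5,c1).
row 6 has {H,He,Be,B,C,N}; column 3 has {He,Be,C} — only Li is left for (r6,c3).
row 7 has {He,Li,Be,B,C}; column 2 has {He,Li,Be,C,N} — only H is left for (r7,c2).
row 7 has {H,He,Li,Be,B,C}; column 5 has {He,Li,Be,B,C} — only N is left for (r7,c5).
row 1 has {He,Li,Be,C}; column 5 has {He,Li,Be,B,C,N} — only H is left for (r1,c5).
row 1 has {H,He,Li,Be,C}; column 6 has {He,Li,Be,C,N} — only B is left for (r1,c6).
row 3 has {He,Li,Be,C,N}; column 2 has {H,He,Li,Be,C,N} — only B is left for (r3,c2).
row 3 has {He,Li,Be,B,C,N}; column 3 has {He,Li,Be,C} — only H is left for (r3,c3).
row 5 has {He,Li,Be,C,N}; column 3 has {H,He,Li,Be,C} — only B is left for (r5,c3).
row 5 has {He,Li,Be,B,C,N}; column 6 has {He,Li,Be,B,C,N} — only H is left for (r5,c6).
row 1 has {H,He,Li,Be,B,C}; column 3 has {H,He,Li,Be,B,C} — only N is left for (r1,c3).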